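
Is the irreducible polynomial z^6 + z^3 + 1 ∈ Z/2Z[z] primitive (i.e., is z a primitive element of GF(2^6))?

Write f(z) = z^6 + z^3 + 1.
|GF(2^6)^×| = 2^6 − 1 = 63. Prime factorization: 63 = 3^2·7.
f is primitive ⇔ z has order 63 in GF(2)[z]/(f), i.e. z^(63/q) ≠ 1 for each prime q | 63.
z^(21) mod f = z^3.
z^(9) mod f = 1
Since z^(9) = 1, the order of z divides 9 < 63; not primitive.

No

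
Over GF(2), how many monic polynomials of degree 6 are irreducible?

Gauss's count: N_{2}(6) = (1/6) Σ_{d|6} μ(6/d)·2^d.
Divisors of 6: 1, 2, 3, 6; μ(6/d) for each: 1, -1, -1, 1.
Σ = 2^1 − 2^2 − 2^3 + 2^6 = 54.
N = 54/6 = 9.

9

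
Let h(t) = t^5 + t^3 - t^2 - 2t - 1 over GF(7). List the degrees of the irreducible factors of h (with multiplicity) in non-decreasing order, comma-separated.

5

Complete factorization: h(t) = (t^5 + t^3 - t^2 - 2t - 1).
Factor degrees with multiplicity: 5 = 5.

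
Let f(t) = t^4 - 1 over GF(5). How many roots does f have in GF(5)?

Evaluate at each of the 5 elements of GF(5):
f(0) = 4; f(1) = 0 → root; f(2) = 0 → root; f(3) = 0 → root; f(4) = 0 → root.
Roots: {1, 2, 3, 4}.

4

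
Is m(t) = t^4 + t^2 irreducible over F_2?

No

Check for roots in F_2: m(0) = 0 → root; m(1) = 0 → root.
m(0) = 0, so (t) divides m(t); m is reducible.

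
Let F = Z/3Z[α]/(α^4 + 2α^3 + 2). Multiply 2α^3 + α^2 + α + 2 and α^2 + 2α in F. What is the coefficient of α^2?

1

Multiply in Z/3Z[α]: (2α^3 + α^2 + α + 2)·(α^2 + 2α) = 2α^5 + 2α^4 + α^2 + α.
Reduce using α^4 ≡ α^3 + 1 (mod α^4 + 2α^3 + 2).
Reduced: α^3 + α^2 + 1.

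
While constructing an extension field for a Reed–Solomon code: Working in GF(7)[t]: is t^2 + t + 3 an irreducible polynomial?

Yes

Write f(t) = t^2 + t + 3.
Check for roots in GF(7): f(0) = 3; f(1) = 5; f(2) = 2; f(3) = 1; f(4) = 2; f(5) = 5; f(6) = 3.
No roots. A degree-2 polynomial over a field with no linear factor is irreducible.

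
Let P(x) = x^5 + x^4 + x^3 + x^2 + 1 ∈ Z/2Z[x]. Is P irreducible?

Check for roots in Z/2Z: P(0) = 1; P(1) = 1.
No roots, so no linear factors.
Monic irreducibles of degree 2 over GF(2): x^2 + x + 1.
None of them divide P (all give nonzero remainder).
No irreducible factor of degree ≤ 2 exists, so P is irreducible over GF(2).

Yes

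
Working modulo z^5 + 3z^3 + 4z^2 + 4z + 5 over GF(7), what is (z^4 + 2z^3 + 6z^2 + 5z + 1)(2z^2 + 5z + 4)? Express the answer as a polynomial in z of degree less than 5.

6z^4 + 6z^3 + 1

Multiply in GF(7)[z]: (z^4 + 2z^3 + 6z^2 + 5z + 1)·(2z^2 + 5z + 4) = 2z^6 + 2z^5 + 5z^4 + 6z^3 + 2z^2 + 4z + 4.
Reduce using z^5 ≡ 4z^3 + 3z^2 + 3z + 2 (mod z^5 + 3z^3 + 4z^2 + 4z + 5).
Reduced: 6z^4 + 6z^3 + 1.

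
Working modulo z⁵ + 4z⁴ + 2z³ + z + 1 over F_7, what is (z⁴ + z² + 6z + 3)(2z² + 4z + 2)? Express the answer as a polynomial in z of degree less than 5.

2z^4 + 3z^3 + 2z^2 + 5z + 3

Multiply in F_7[z]: (z⁴ + z² + 6z + 3)·(2z² + 4z + 2) = 2z⁶ + 4z⁵ + 4z⁴ + 2z³ + 4z² + 3z + 6.
Reduce using z⁵ ≡ 3z⁴ + 5z³ + 6z + 6 (mod z⁵ + 4z⁴ + 2z³ + z + 1).
Reduced: 2z⁴ + 3z³ + 2z² + 5z + 3.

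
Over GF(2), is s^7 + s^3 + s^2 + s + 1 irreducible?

Write g(s) = s^7 + s^3 + s^2 + s + 1.
Check for roots in GF(2): g(0) = 1; g(1) = 1.
No roots, so no linear factors.
Monic irreducibles of degree 2 over GF(2): s^2 + s + 1.
None of them divide g (all give nonzero remainder).
Monic irreducibles of degree 3 over GF(2): s^3 + s + 1, s^3 + s^2 + 1.
None of them divide g (all give nonzero remainder).
No irreducible factor of degree ≤ 3 exists, so g is irreducible over GF(2).

Yes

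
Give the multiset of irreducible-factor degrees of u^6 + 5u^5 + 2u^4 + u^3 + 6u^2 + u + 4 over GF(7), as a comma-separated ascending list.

1, 1, 1, 3

Write f(u) = u^6 + 5u^5 + 2u^4 + u^3 + 6u^2 + u + 4.
Linear factors from roots: (u + 5).
Complete factorization: f(u) = (u + 5)^3·(u^3 + 4u^2 + 3).
Factor degrees with multiplicity: 1 + 1 + 1 + 3 = 6.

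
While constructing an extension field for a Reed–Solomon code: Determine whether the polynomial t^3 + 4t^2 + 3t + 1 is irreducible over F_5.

Write f(t) = t^3 + 4t^2 + 3t + 1.
Check for roots in F_5: f(0) = 1; f(1) = 4; f(2) = 1; f(3) = 3; f(4) = 1.
No roots. A degree-3 polynomial over a field with no linear factor is irreducible.

Yes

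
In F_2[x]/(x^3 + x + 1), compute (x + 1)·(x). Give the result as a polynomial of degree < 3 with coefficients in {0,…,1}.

Multiply in F_2[x]: (x + 1)·(x) = x^2 + x.
Reduced: x^2 + x.

x^2 + x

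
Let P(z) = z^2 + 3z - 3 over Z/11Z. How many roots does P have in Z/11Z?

0

Evaluate at each of the 11 elements of Z/11Z:
P(0) = 8; P(1) = 1; P(2) = 7; P(3) = 4; P(4) = 3; P(5) = 4; P(6) = 7; P(7) = 1; P(8) = 8; P(9) = 6; P(10) = 6.
No element is a root.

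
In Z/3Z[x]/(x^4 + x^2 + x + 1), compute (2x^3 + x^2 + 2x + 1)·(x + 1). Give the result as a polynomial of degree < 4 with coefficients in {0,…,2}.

Multiply in Z/3Z[x]: (2x^3 + x^2 + 2x + 1)·(x + 1) = 2x^4 + 1.
Reduce using x^4 ≡ 2x^2 + 2x + 2 (mod x^4 + x^2 + x + 1).
Reduced: x^2 + x + 2.

x^2 + x + 2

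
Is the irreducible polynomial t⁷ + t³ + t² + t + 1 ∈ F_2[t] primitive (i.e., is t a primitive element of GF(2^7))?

Write f(t) = t⁷ + t³ + t² + t + 1.
|GF(2^7)^×| = 2^7 − 1 = 127. Prime factorization: 127 = 127.
f is primitive ⇔ t has order 127 in GF(2)[t]/(f), i.e. t^(127/q) ≠ 1 for each prime q | 127.
t^(1) mod f = t.
None equal 1, so t has full order 127; f is primitive.

Yes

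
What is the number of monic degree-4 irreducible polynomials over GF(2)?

By the necklace-counting formula, N_2(4) = (1/4) Σ_{d|4} μ(4/d)·2^d.
Divisors of 4: 1, 2, 4; μ(4/d) for each: 0, -1, 1.
Σ = − 2^2 + 2^4 = 12.
N = 12/4 = 3.

3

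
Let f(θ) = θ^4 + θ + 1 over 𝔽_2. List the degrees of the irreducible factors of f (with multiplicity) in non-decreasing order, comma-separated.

Roots in 𝔽_2: f(0) = 1; f(1) = 1.
Complete factorization: f(θ) = (θ^4 + θ + 1).
Factor degrees with multiplicity: 4 = 4.

4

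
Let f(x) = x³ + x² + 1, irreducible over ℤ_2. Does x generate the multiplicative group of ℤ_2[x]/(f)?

|GF(2^3)^×| = 2^3 − 1 = 7. Prime factorization: 7 = 7.
f is primitive ⇔ x has order 7 in GF(2)[x]/(f), i.e. x^(7/q) ≠ 1 for each prime q | 7.
x^(1) mod f = x.
None equal 1, so x has full order 7; f is primitive.

Yes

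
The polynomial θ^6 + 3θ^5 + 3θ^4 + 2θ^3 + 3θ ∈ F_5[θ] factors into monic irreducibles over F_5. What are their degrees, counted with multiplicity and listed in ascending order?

1, 1, 1, 3

Write g(θ) = θ^6 + 3θ^5 + 3θ^4 + 2θ^3 + 3θ.
Roots in F_5: g(0) = 0 → root; g(1) = 2; g(2) = 0 → root; g(3) = 4; g(4) = 1.
Linear factors from roots: (θ), (θ + 3).
Complete factorization: g(θ) = (θ)·(θ + 3)^2·(θ^3 + 2θ^2 + 2θ + 2).
Factor degrees with multiplicity: 1 + 1 + 1 + 3 = 6.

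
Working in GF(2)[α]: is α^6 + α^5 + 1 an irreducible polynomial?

Yes

Write m(α) = α^6 + α^5 + 1.
Check for roots in GF(2): m(0) = 1; m(1) = 1.
No roots, so no linear factors.
Monic irreducibles of degree 2 over GF(2): α^2 + α + 1.
None of them divide m (all give nonzero remainder).
Monic irreducibles of degree 3 over GF(2): α^3 + α + 1, α^3 + α^2 + 1.
None of them divide m (all give nonzero remainder).
No irreducible factor of degree ≤ 3 exists, so m is irreducible over GF(2).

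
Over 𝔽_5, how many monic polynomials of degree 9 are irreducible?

By the necklace-counting formula, N_5(9) = (1/9) Σ_{d|9} μ(9/d)·5^d.
Divisors of 9: 1, 3, 9; μ(9/d) for each: 0, -1, 1.
Σ = − 5^3 + 5^9 = 1953000.
N = 1953000/9 = 217000.

217000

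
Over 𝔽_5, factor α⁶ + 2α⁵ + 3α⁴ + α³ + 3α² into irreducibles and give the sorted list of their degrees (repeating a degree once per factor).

Write f(α) = α⁶ + 2α⁵ + 3α⁴ + α³ + 3α².
Roots in 𝔽_5: f(0) = 0 → root; f(1) = 0 → root; f(2) = 1; f(3) = 2; f(4) = 4.
Linear factors from roots: (α), (α + 4).
Complete factorization: f(α) = (α + 4)·(α)^2·(α³ + 3α² + α + 2).
Factor degrees with multiplicity: 1 + 1 + 1 + 3 = 6.

1, 1, 1, 3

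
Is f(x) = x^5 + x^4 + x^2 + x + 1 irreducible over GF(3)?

Yes

Check for roots in GF(3): f(0) = 1; f(1) = 2; f(2) = 1.
No roots, so no linear factors.
Monic irreducibles of degree 2 over GF(3): x^2 + 1, x^2 + x - 1, x^2 - x - 1.
None of them divide f (all give nonzero remainder).
No irreducible factor of degree ≤ 2 exists, so f is irreducible over GF(3).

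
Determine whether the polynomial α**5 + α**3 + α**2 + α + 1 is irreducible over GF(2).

Yes

Write m(α) = α**5 + α**3 + α**2 + α + 1.
Check for roots in GF(2): m(0) = 1; m(1) = 1.
No roots, so no linear factors.
Monic irreducibles of degree 2 over GF(2): α**2 + α + 1.
None of them divide m (all give nonzero remainder).
No irreducible factor of degree ≤ 2 exists, so m is irreducible over GF(2).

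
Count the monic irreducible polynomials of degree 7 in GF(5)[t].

11160

The number of monic irreducibles of degree 7 over GF(5) is (1/7)·Σ_{d∣7} μ(7/d) 5^d.
Divisors of 7: 1, 7; μ(7/d) for each: -1, 1.
Σ = − 5^1 + 5^7 = 78120.
N = 78120/7 = 11160.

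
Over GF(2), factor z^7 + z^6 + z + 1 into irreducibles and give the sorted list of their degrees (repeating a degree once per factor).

Write g(z) = z^7 + z^6 + z + 1.
Roots in GF(2): g(0) = 1; g(1) = 0 → root.
Linear factors from roots: (z + 1).
Complete factorization: g(z) = (z + 1)^3·(z^2 + z + 1)^2.
Factor degrees with multiplicity: 1 + 1 + 1 + 2 + 2 = 7.

1, 1, 1, 2, 2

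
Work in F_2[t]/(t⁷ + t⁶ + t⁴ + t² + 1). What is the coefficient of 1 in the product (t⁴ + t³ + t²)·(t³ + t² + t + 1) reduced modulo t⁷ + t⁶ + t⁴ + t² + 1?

Multiply in F_2[t]: (t⁴ + t³ + t²)·(t³ + t² + t + 1) = t⁷ + t⁵ + t⁴ + t².
Reduce using t⁷ ≡ t⁶ + t⁴ + t² + 1 (mod t⁷ + t⁶ + t⁴ + t² + 1).
Reduced: t⁶ + t⁵ + 1.

1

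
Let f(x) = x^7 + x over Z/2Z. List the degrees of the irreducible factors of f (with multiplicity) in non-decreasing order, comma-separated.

Roots in Z/2Z: f(0) = 0 → root; f(1) = 0 → root.
Linear factors from roots: (x), (x + 1).
Complete factorization: f(x) = (x)·(x + 1)^2·(x^2 + x + 1)^2.
Factor degrees with multiplicity: 1 + 1 + 1 + 2 + 2 = 7.

1, 1, 1, 2, 2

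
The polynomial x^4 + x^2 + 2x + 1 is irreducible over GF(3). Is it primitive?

Write f(x) = x^4 + x^2 + 2x + 1.
|GF(3^4)^×| = 3^4 − 1 = 80. Prime factorization: 80 = 2^4·5.
f is primitive ⇔ x has order 80 in GF(3)[x]/(f), i.e. x^(80/q) ≠ 1 for each prime q | 80.
x^(40) mod f = 1
x^(16) mod f = 2x^3 + 2.
Since x^(40) = 1, the order of x divides 40 < 80; not primitive.

No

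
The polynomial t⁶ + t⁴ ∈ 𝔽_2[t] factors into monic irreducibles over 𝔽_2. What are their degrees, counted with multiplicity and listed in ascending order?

1, 1, 1, 1, 1, 1

Write g(t) = t⁶ + t⁴.
Roots in 𝔽_2: g(0) = 0 → root; g(1) = 0 → root.
Linear factors from roots: (t), (t + 1).
Complete factorization: g(t) = (t + 1)^2·(t)^4.
Factor degrees with multiplicity: 1 + 1 + 1 + 1 + 1 + 1 = 6.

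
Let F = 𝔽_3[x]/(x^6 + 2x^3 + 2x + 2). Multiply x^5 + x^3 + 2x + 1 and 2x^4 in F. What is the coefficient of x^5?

1

Multiply in 𝔽_3[x]: (x^5 + x^3 + 2x + 1)·(2x^4) = 2x^9 + 2x^7 + x^5 + 2x^4.
Reduce using x^6 ≡ x^3 + x + 1 (mod x^6 + 2x^3 + 2x + 2).
Reduced: x^5 + x^3 + 2x^2 + x + 2.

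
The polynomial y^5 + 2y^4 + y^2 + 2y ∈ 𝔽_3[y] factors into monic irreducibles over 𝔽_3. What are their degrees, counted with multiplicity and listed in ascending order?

Write h(y) = y^5 + 2y^4 + y^2 + 2y.
Roots in 𝔽_3: h(0) = 0 → root; h(1) = 0 → root; h(2) = 0 → root.
Linear factors from roots: (y), (y + 2), (y + 1).
Complete factorization: h(y) = (y)·(y + 2)·(y + 1)^3.
Factor degrees with multiplicity: 1 + 1 + 1 + 1 + 1 = 5.

1, 1, 1, 1, 1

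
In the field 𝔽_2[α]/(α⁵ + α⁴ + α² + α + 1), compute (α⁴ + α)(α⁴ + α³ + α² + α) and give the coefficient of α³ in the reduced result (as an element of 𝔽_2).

Multiply in 𝔽_2[α]: (α⁴ + α)·(α⁴ + α³ + α² + α) = α⁸ + α⁷ + α⁶ + α⁴ + α³ + α².
Reduce using α⁵ ≡ α⁴ + α² + α + 1 (mod α⁵ + α⁴ + α² + α + 1).
Reduced: α³ + α.

1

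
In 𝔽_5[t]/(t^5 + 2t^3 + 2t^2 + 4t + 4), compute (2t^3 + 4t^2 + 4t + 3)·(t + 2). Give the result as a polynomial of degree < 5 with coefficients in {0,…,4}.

2t^4 + 3t^3 + 2t^2 + t + 1

Multiply in 𝔽_5[t]: (2t^3 + 4t^2 + 4t + 3)·(t + 2) = 2t^4 + 3t^3 + 2t^2 + t + 1.
Reduced: 2t^4 + 3t^3 + 2t^2 + t + 1.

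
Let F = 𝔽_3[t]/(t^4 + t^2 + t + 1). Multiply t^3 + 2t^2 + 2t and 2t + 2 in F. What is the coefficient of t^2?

0

Multiply in 𝔽_3[t]: (t^3 + 2t^2 + 2t)·(2t + 2) = 2t^4 + 2t^2 + t.
Reduce using t^4 ≡ 2t^2 + 2t + 2 (mod t^4 + t^2 + t + 1).
Reduced: 2t + 1.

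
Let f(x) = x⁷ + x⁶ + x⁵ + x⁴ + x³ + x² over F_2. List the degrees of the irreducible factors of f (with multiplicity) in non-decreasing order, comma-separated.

Roots in F_2: f(0) = 0 → root; f(1) = 0 → root.
Linear factors from roots: (x), (x + 1).
Complete factorization: f(x) = (x + 1)·(x)^2·(x² + x + 1)^2.
Factor degrees with multiplicity: 1 + 1 + 1 + 2 + 2 = 7.

1, 1, 1, 2, 2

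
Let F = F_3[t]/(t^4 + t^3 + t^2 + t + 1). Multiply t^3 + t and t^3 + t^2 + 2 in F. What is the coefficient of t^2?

Multiply in F_3[t]: (t^3 + t)·(t^3 + t^2 + 2) = t^6 + t^5 + t^4 + 2t.
Reduce using t^4 ≡ 2t^3 + 2t^2 + 2t + 2 (mod t^4 + t^3 + t^2 + t + 1).
Reduced: 2t^3 + 2t^2 + 2t.

2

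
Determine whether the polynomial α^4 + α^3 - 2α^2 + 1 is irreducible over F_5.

Write f(α) = α^4 + α^3 - 2α^2 + 1.
Check for roots in F_5: f(0) = 1; f(1) = 1; f(2) = 2; f(3) = 1; f(4) = 4.
No roots, so no linear factors.
Degree-2 irreducible divisors: test the 10 monic irreducibles of degree 2 over GF(5).
None of them divide f (all give nonzero remainder).
No irreducible factor of degree ≤ 2 exists, so f is irreducible over GF(5).

Yes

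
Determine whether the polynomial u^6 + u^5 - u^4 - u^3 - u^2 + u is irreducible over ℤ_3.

Write P(u) = u^6 + u^5 - u^4 - u^3 - u^2 + u.
Check for roots in ℤ_3: P(0) = 0 → root; P(1) = 0 → root; P(2) = 1.
P(0) = 0, so (u) divides P(u); P is reducible.

No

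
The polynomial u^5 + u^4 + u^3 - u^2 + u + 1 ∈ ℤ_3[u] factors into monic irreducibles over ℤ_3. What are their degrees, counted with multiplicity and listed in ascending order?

Write h(u) = u^5 + u^4 + u^3 - u^2 + u + 1.
Roots in ℤ_3: h(0) = 1; h(1) = 1; h(2) = 1.
Complete factorization: h(u) = (u^5 + u^4 + u^3 - u^2 + u + 1).
Factor degrees with multiplicity: 5 = 5.

5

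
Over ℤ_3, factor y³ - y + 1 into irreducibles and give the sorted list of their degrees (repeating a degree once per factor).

3

Write g(y) = y³ - y + 1.
Roots in ℤ_3: g(0) = 1; g(1) = 1; g(2) = 1.
Complete factorization: g(y) = (y³ - y + 1).
Factor degrees with multiplicity: 3 = 3.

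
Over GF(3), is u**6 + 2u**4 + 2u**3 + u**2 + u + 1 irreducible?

Write m(u) = u**6 + 2u**4 + 2u**3 + u**2 + u + 1.
Check for roots in GF(3): m(0) = 1; m(1) = 2; m(2) = 2.
No roots, so no linear factors.
Monic irreducibles of degree 2 over GF(3): u**2 + 1, u**2 + u + 2, u**2 + 2u + 2.
None of them divide m (all give nonzero remainder).
Degree-3 irreducible divisors: test the 8 monic irreducibles of degree 3 over GF(3).
None of them divide m (all give nonzero remainder).
No irreducible factor of degree ≤ 3 exists, so m is irreducible over GF(3).

Yes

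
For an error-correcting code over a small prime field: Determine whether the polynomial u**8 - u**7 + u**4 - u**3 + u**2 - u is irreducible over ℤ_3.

Write f(u) = u**8 - u**7 + u**4 - u**3 + u**2 - u.
Check for roots in ℤ_3: f(0) = 0 → root; f(1) = 0 → root; f(2) = 0 → root.
f(0) = 0, so (u) divides f(u); f is reducible.

No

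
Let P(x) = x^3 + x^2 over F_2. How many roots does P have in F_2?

2

Evaluate at each of the 2 elements of F_2:
P(0) = 0 → root; P(1) = 0 → root.
Roots: {0, 1}.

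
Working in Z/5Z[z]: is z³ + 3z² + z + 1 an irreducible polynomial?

Yes

Write m(z) = z³ + 3z² + z + 1.
Check for roots in Z/5Z: m(0) = 1; m(1) = 1; m(2) = 3; m(3) = 3; m(4) = 2.
No roots. A degree-3 polynomial over a field with no linear factor is irreducible.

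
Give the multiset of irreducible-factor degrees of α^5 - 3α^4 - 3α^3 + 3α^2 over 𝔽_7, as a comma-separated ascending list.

1, 1, 1, 1, 1

Write f(α) = α^5 - 3α^4 - 3α^3 + 3α^2.
Linear factors from roots: (α), (α - 2), (α + 3).
Complete factorization: f(α) = (α - 2)·(α)^2·(α + 3)^2.
Factor degrees with multiplicity: 1 + 1 + 1 + 1 + 1 = 5.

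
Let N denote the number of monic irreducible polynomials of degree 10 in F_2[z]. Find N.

99

x^(2^10) − x is the product of all monic irreducibles of degree dividing 10; Möbius inversion gives N = (1/10) Σ μ(10/d)·2^d.
Divisors of 10: 1, 2, 5, 10; μ(10/d) for each: 1, -1, -1, 1.
Σ = 2^1 − 2^2 − 2^5 + 2^10 = 990.
N = 990/10 = 99.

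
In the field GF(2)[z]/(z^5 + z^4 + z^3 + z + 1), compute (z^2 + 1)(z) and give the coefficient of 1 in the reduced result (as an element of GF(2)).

Multiply in GF(2)[z]: (z^2 + 1)·(z) = z^3 + z.
Reduced: z^3 + z.

0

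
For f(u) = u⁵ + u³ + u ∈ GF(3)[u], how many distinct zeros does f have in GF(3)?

3

Evaluate at each of the 3 elements of GF(3):
f(0) = 0 → root; f(1) = 0 → root; f(2) = 0 → root.
Roots: {0, 1, 2}.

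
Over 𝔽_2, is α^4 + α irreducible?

Write h(α) = α^4 + α.
Check for roots in 𝔽_2: h(0) = 0 → root; h(1) = 0 → root.
h(0) = 0, so (α) divides h(α); h is reducible.

No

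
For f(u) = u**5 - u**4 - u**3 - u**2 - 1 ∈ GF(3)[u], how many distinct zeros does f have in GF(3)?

Evaluate at each of the 3 elements of GF(3):
f(0) = 2; f(1) = 0 → root; f(2) = 0 → root.
Roots: {1, 2}.

2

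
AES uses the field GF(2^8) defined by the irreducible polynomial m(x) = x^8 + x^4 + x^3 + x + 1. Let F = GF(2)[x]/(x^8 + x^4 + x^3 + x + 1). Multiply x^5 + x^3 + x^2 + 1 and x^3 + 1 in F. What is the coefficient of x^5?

Multiply in GF(2)[x]: (x^5 + x^3 + x^2 + 1)·(x^3 + 1) = x^8 + x^6 + x^2 + 1.
Reduce using x^8 ≡ x^4 + x^3 + x + 1 (mod x^8 + x^4 + x^3 + x + 1).
Reduced: x^6 + x^4 + x^3 + x^2 + x.

0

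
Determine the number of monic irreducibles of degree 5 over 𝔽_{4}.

204

x^(4^5) − x is the product of all monic irreducibles of degree dividing 5; Möbius inversion gives N = (1/5) Σ μ(5/d)·4^d.
Divisors of 5: 1, 5; μ(5/d) for each: -1, 1.
Σ = − 4^1 + 4^5 = 1020.
N = 1020/5 = 204.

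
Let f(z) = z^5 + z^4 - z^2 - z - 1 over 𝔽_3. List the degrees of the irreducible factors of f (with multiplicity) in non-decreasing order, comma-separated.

Roots in 𝔽_3: f(0) = 2; f(1) = 2; f(2) = 2.
Complete factorization: f(z) = (z^2 - z - 1)·(z^3 - z^2 + 1).
Factor degrees with multiplicity: 2 + 3 = 5.

2, 3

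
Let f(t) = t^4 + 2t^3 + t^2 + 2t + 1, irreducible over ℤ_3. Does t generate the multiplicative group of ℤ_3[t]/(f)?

No

|GF(3^4)^×| = 3^4 − 1 = 80. Prime factorization: 80 = 2^4·5.
f is primitive ⇔ t has order 80 in GF(3)[t]/(f), i.e. t^(80/q) ≠ 1 for each prime q | 80.
t^(40) mod f = 1
t^(16) mod f = 2t.
Since t^(40) = 1, the order of t divides 40 < 80; not primitive.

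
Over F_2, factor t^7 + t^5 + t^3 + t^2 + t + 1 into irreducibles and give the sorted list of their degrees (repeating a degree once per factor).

Write h(t) = t^7 + t^5 + t^3 + t^2 + t + 1.
Roots in F_2: h(0) = 1; h(1) = 0 → root.
Linear factors from roots: (t + 1).
Complete factorization: h(t) = (t + 1)^2·(t^2 + t + 1)·(t^3 + t^2 + 1).
Factor degrees with multiplicity: 1 + 1 + 2 + 3 = 7.

1, 1, 2, 3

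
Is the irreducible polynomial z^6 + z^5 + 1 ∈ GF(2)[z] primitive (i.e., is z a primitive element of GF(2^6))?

Write f(z) = z^6 + z^5 + 1.
|GF(2^6)^×| = 2^6 − 1 = 63. Prime factorization: 63 = 3^2·7.
f is primitive ⇔ z has order 63 in GF(2)[z]/(f), i.e. z^(63/q) ≠ 1 for each prime q | 63.
z^(21) mod f = z^5 + z^4 + z^3 + 1.
z^(9) mod f = z^5 + z^3 + z^2 + z + 1.
None equal 1, so z has full order 63; f is primitive.

Yes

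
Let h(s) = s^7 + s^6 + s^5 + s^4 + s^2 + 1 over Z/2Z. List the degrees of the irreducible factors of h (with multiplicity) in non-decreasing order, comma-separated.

1, 1, 2, 3

Roots in Z/2Z: h(0) = 1; h(1) = 0 → root.
Linear factors from roots: (s + 1).
Complete factorization: h(s) = (s + 1)^2·(s^2 + s + 1)·(s^3 + s + 1).
Factor degrees with multiplicity: 1 + 1 + 2 + 3 = 7.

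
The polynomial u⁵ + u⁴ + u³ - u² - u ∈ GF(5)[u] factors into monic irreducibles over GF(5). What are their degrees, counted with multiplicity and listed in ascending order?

Write f(u) = u⁵ + u⁴ + u³ - u² - u.
Roots in GF(5): f(0) = 0 → root; f(1) = 1; f(2) = 0 → root; f(3) = 4; f(4) = 4.
Linear factors from roots: (u), (u - 2).
Complete factorization: f(u) = (u)·(u - 2)·(u³ - 2u² + 2u - 2).
Factor degrees with multiplicity: 1 + 1 + 3 = 5.

1, 1, 3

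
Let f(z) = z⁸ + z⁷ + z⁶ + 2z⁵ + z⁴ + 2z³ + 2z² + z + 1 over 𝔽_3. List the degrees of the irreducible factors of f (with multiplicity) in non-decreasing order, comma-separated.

1, 1, 2, 4

Roots in 𝔽_3: f(0) = 1; f(1) = 0 → root; f(2) = 0 → root.
Linear factors from roots: (z + 2), (z + 1).
Complete factorization: f(z) = (z + 1)·(z + 2)·(z² + 1)·(z⁴ + z³ + z² + 2z + 2).
Factor degrees with multiplicity: 1 + 1 + 2 + 4 = 8.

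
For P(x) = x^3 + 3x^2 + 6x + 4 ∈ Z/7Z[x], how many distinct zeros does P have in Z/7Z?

Evaluate at each of the 7 elements of Z/7Z:
P(0) = 4; P(1) = 0 → root; P(2) = 1; P(3) = 6; P(4) = 0 → root; P(5) = 3; P(6) = 0 → root.
Roots: {1, 4, 6}.

3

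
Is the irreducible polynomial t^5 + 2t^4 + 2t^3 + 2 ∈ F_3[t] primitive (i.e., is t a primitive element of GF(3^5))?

No

Write f(t) = t^5 + 2t^4 + 2t^3 + 2.
|GF(3^5)^×| = 3^5 − 1 = 242. Prime factorization: 242 = 2·11^2.
f is primitive ⇔ t has order 242 in GF(3)[t]/(f), i.e. t^(242/q) ≠ 1 for each prime q | 242.
t^(121) mod f = 1
t^(22) mod f = t^4 + t^2 + t + 2.
Since t^(121) = 1, the order of t divides 121 < 242; not primitive.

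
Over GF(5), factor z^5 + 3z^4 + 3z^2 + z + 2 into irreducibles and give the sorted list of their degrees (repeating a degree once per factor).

Write h(z) = z^5 + 3z^4 + 3z^2 + z + 2.
Roots in GF(5): h(0) = 2; h(1) = 0 → root; h(2) = 1; h(3) = 3; h(4) = 1.
Linear factors from roots: (z + 4).
Complete factorization: h(z) = (z + 4)·(z^2 + 3)·(z^2 + 4z + 1).
Factor degrees with multiplicity: 1 + 2 + 2 = 5.

1, 2, 2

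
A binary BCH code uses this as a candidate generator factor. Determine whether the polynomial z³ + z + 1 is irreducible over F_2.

Yes

Write g(z) = z³ + z + 1.
Check for roots in F_2: g(0) = 1; g(1) = 1.
No roots. A degree-3 polynomial over a field with no linear factor is irreducible.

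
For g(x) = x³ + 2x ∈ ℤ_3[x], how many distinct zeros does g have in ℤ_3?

3

Evaluate at each of the 3 elements of ℤ_3:
g(0) = 0 → root; g(1) = 0 → root; g(2) = 0 → root.
Roots: {0, 1, 2}.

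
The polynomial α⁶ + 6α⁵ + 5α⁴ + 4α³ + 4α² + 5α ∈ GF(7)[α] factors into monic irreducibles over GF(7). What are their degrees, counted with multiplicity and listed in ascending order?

1, 1, 2, 2

Write f(α) = α⁶ + 6α⁵ + 5α⁴ + 4α³ + 4α² + 5α.
Linear factors from roots: (α), (α + 4).
Complete factorization: f(α) = (α)·(α + 4)·(α² + 1)·(α² + 2α + 3).
Factor degrees with multiplicity: 1 + 1 + 2 + 2 = 6.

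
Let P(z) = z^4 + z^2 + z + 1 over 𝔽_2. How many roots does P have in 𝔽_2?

Evaluate at each of the 2 elements of 𝔽_2:
P(0) = 1; P(1) = 0 → root.
Roots: {1}.

1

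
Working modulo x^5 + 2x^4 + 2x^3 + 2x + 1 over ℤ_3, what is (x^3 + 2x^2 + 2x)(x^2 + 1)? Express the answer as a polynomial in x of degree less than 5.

x^3 + 2x^2 + 2

Multiply in ℤ_3[x]: (x^3 + 2x^2 + 2x)·(x^2 + 1) = x^5 + 2x^4 + 2x^2 + 2x.
Reduce using x^5 ≡ x^4 + x^3 + x + 2 (mod x^5 + 2x^4 + 2x^3 + 2x + 1).
Reduced: x^3 + 2x^2 + 2.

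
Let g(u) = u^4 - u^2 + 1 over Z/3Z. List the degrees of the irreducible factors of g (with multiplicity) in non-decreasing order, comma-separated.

2, 2

Roots in Z/3Z: g(0) = 1; g(1) = 1; g(2) = 1.
Complete factorization: g(u) = (u^2 + 1)^2.
Factor degrees with multiplicity: 2 + 2 = 4.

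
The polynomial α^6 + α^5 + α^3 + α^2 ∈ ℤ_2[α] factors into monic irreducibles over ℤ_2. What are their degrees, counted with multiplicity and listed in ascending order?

Write g(α) = α^6 + α^5 + α^3 + α^2.
Roots in ℤ_2: g(0) = 0 → root; g(1) = 0 → root.
Linear factors from roots: (α), (α + 1).
Complete factorization: g(α) = (α)^2·(α + 1)^2·(α^2 + α + 1).
Factor degrees with multiplicity: 1 + 1 + 1 + 1 + 2 = 6.

1, 1, 1, 1, 2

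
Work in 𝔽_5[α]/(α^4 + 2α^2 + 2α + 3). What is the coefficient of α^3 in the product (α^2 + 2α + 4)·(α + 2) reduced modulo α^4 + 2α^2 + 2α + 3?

1

Multiply in 𝔽_5[α]: (α^2 + 2α + 4)·(α + 2) = α^3 + 4α^2 + 3α + 3.
Reduced: α^3 + 4α^2 + 3α + 3.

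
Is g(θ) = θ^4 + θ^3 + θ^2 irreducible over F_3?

Check for roots in F_3: g(0) = 0 → root; g(1) = 0 → root; g(2) = 1.
g(0) = 0, so (θ) divides g(θ); g is reducible.

No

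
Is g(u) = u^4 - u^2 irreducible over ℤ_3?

Check for roots in ℤ_3: g(0) = 0 → root; g(1) = 0 → root; g(2) = 0 → root.
g(0) = 0, so (u) divides g(u); g is reducible.

No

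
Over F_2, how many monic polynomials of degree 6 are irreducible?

By the necklace-counting formula, N_2(6) = (1/6) Σ_{d|6} μ(6/d)·2^d.
Divisors of 6: 1, 2, 3, 6; μ(6/d) for each: 1, -1, -1, 1.
Σ = 2^1 − 2^2 − 2^3 + 2^6 = 54.
N = 54/6 = 9.

9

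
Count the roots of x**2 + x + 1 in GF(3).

Write h(x) = x**2 + x + 1.
Evaluate at each of the 3 elements of GF(3):
h(0) = 1; h(1) = 0 → root; h(2) = 1.
Roots: {1}.

1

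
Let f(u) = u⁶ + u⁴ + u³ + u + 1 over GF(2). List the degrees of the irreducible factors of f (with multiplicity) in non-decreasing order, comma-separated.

Roots in GF(2): f(0) = 1; f(1) = 1.
Complete factorization: f(u) = (u⁶ + u⁴ + u³ + u + 1).
Factor degrees with multiplicity: 6 = 6.

6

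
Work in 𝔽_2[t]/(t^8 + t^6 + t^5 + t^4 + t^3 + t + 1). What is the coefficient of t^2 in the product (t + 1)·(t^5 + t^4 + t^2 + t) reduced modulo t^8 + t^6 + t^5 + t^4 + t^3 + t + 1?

Multiply in 𝔽_2[t]: (t + 1)·(t^5 + t^4 + t^2 + t) = t^6 + t^4 + t^3 + t.
Reduced: t^6 + t^4 + t^3 + t.

0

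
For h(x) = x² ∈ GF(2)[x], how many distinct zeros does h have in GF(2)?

1

Evaluate at each of the 2 elements of GF(2):
h(0) = 0 → root; h(1) = 1.
Roots: {0}.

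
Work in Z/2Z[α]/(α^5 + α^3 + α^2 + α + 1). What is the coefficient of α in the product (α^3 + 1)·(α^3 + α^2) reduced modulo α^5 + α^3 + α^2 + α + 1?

0

Multiply in Z/2Z[α]: (α^3 + 1)·(α^3 + α^2) = α^6 + α^5 + α^3 + α^2.
Reduce using α^5 ≡ α^3 + α^2 + α + 1 (mod α^5 + α^3 + α^2 + α + 1).
Reduced: α^4 + α^3 + α^2 + 1.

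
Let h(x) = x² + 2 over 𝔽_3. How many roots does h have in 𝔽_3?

Evaluate at each of the 3 elements of 𝔽_3:
h(0) = 2; h(1) = 0 → root; h(2) = 0 → root.
Roots: {1, 2}.

2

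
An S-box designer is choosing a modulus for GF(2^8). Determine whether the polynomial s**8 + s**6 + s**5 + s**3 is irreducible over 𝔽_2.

No

Write h(s) = s**8 + s**6 + s**5 + s**3.
Check for roots in 𝔽_2: h(0) = 0 → root; h(1) = 0 → root.
h(0) = 0, so (s) divides h(s); h is reducible.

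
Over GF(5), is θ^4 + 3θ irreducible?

Write f(θ) = θ^4 + 3θ.
Check for roots in GF(5): f(0) = 0 → root; f(1) = 4; f(2) = 2; f(3) = 0 → root; f(4) = 3.
f(0) = 0, so (θ) divides f(θ); f is reducible.

No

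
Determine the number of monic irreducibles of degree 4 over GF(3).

The number of monic irreducibles of degree 4 over GF(3) is (1/4)·Σ_{d∣4} μ(4/d) 3^d.
Divisors of 4: 1, 2, 4; μ(4/d) for each: 0, -1, 1.
Σ = − 3^2 + 3^4 = 72.
N = 72/4 = 18.

18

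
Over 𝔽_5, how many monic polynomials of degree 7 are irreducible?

x^(5^7) − x is the product of all monic irreducibles of degree dividing 7; Möbius inversion gives N = (1/7) Σ μ(7/d)·5^d.
Divisors of 7: 1, 7; μ(7/d) for each: -1, 1.
Σ = − 5^1 + 5^7 = 78120.
N = 78120/7 = 11160.

11160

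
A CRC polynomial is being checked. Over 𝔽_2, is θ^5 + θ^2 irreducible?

Write g(θ) = θ^5 + θ^2.
Check for roots in 𝔽_2: g(0) = 0 → root; g(1) = 0 → root.
g(0) = 0, so (θ) divides g(θ); g is reducible.

No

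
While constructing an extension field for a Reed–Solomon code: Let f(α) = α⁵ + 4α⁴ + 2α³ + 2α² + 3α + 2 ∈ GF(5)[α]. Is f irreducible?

Check for roots in GF(5): f(0) = 2; f(1) = 4; f(2) = 3; f(3) = 0 → root; f(4) = 2.
f(3) = 0, so (α − 3) divides f(α); f is reducible.

No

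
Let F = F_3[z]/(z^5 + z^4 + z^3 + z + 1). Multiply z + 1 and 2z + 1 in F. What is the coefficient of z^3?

Multiply in F_3[z]: (z + 1)·(2z + 1) = 2z^2 + 1.
Reduced: 2z^2 + 1.

0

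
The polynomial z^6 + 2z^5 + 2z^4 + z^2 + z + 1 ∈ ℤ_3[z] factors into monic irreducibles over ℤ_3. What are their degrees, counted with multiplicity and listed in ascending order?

Write f(z) = z^6 + 2z^5 + 2z^4 + z^2 + z + 1.
Roots in ℤ_3: f(0) = 1; f(1) = 2; f(2) = 2.
Complete factorization: f(z) = (z^6 + 2z^5 + 2z^4 + z^2 + z + 1).
Factor degrees with multiplicity: 6 = 6.

6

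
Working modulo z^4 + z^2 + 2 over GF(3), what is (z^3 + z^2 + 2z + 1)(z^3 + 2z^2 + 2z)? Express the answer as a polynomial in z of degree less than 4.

z^3 + 2z^2 + 2z + 2

Multiply in GF(3)[z]: (z^3 + z^2 + 2z + 1)·(z^3 + 2z^2 + 2z) = z^6 + z^3 + 2z.
Reduce using z^4 ≡ 2z^2 + 1 (mod z^4 + z^2 + 2).
Reduced: z^3 + 2z^2 + 2z + 2.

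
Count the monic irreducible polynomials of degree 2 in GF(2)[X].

Gauss's count: N_{2}(2) = (1/2) Σ_{d|2} μ(2/d)·2^d.
Divisors of 2: 1, 2; μ(2/d) for each: -1, 1.
Σ = − 2^1 + 2^2 = 2.
N = 2/2 = 1.

1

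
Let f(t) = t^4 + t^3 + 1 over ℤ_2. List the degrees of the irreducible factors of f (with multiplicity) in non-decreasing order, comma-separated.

4

Roots in ℤ_2: f(0) = 1; f(1) = 1.
Complete factorization: f(t) = (t^4 + t^3 + 1).
Factor degrees with multiplicity: 4 = 4.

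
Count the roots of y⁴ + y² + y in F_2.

1

Write h(y) = y⁴ + y² + y.
Evaluate at each of the 2 elements of F_2:
h(0) = 0 → root; h(1) = 1.
Roots: {0}.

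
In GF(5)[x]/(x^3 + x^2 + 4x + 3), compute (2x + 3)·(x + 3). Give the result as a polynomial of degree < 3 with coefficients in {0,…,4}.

Multiply in GF(5)[x]: (2x + 3)·(x + 3) = 2x^2 + 4x + 4.
Reduced: 2x^2 + 4x + 4.

2x^2 + 4x + 4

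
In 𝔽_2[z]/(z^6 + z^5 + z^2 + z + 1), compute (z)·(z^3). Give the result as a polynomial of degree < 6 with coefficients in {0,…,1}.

z^4

Multiply in 𝔽_2[z]: (z)·(z^3) = z^4.
Reduced: z^4.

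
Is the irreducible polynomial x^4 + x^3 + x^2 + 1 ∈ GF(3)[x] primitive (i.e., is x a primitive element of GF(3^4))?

No

Write f(x) = x^4 + x^3 + x^2 + 1.
|GF(3^4)^×| = 3^4 − 1 = 80. Prime factorization: 80 = 2^4·5.
f is primitive ⇔ x has order 80 in GF(3)[x]/(f), i.e. x^(80/q) ≠ 1 for each prime q | 80.
x^(40) mod f = 1
x^(16) mod f = 2x^3 + x^2 + x.
Since x^(40) = 1, the order of x divides 40 < 80; not primitive.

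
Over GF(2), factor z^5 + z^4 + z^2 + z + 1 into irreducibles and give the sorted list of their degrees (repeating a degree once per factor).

Write g(z) = z^5 + z^4 + z^2 + z + 1.
Roots in GF(2): g(0) = 1; g(1) = 1.
Complete factorization: g(z) = (z^5 + z^4 + z^2 + z + 1).
Factor degrees with multiplicity: 5 = 5.

5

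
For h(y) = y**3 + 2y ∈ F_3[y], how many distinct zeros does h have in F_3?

3

Evaluate at each of the 3 elements of F_3:
h(0) = 0 → root; h(1) = 0 → root; h(2) = 0 → root.
Roots: {0, 1, 2}.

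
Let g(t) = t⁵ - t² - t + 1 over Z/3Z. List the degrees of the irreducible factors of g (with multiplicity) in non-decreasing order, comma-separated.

1, 1, 1, 2

Roots in Z/3Z: g(0) = 1; g(1) = 0 → root; g(2) = 0 → root.
Linear factors from roots: (t - 1), (t + 1).
Complete factorization: g(t) = (t - 1)·(t + 1)^2·(t² - t - 1).
Factor degrees with multiplicity: 1 + 1 + 1 + 2 = 5.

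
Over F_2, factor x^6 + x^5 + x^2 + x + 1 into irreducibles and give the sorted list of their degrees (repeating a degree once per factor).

6

Write h(x) = x^6 + x^5 + x^2 + x + 1.
Roots in F_2: h(0) = 1; h(1) = 1.
Complete factorization: h(x) = (x^6 + x^5 + x^2 + x + 1).
Factor degrees with multiplicity: 6 = 6.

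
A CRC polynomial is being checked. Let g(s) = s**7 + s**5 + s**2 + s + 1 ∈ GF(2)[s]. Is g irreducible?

Yes

Check for roots in GF(2): g(0) = 1; g(1) = 1.
No roots, so no linear factors.
Monic irreducibles of degree 2 over GF(2): s**2 + s + 1.
None of them divide g (all give nonzero remainder).
Monic irreducibles of degree 3 over GF(2): s**3 + s + 1, s**3 + s**2 + 1.
None of them divide g (all give nonzero remainder).
No irreducible factor of degree ≤ 3 exists, so g is irreducible over GF(2).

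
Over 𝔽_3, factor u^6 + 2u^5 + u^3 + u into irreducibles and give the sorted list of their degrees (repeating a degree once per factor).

1, 1, 2, 2

Write g(u) = u^6 + 2u^5 + u^3 + u.
Roots in 𝔽_3: g(0) = 0 → root; g(1) = 2; g(2) = 0 → root.
Linear factors from roots: (u), (u + 1).
Complete factorization: g(u) = (u)·(u + 1)·(u^2 + 2u + 2)^2.
Factor degrees with multiplicity: 1 + 1 + 2 + 2 = 6.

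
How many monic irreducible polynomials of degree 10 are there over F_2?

99

x^(2^10) − x is the product of all monic irreducibles of degree dividing 10; Möbius inversion gives N = (1/10) Σ μ(10/d)·2^d.
Divisors of 10: 1, 2, 5, 10; μ(10/d) for each: 1, -1, -1, 1.
Σ = 2^1 − 2^2 − 2^5 + 2^10 = 990.
N = 990/10 = 99.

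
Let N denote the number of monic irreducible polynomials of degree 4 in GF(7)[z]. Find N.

588

The number of monic irreducibles of degree 4 over GF(7) is (1/4)·Σ_{d∣4} μ(4/d) 7^d.
Divisors of 4: 1, 2, 4; μ(4/d) for each: 0, -1, 1.
Σ = − 7^2 + 7^4 = 2352.
N = 2352/4 = 588.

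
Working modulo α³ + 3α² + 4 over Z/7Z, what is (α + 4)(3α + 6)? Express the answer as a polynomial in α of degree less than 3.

Multiply in Z/7Z[α]: (α + 4)·(3α + 6) = 3α² + 4α + 3.
Reduced: 3α² + 4α + 3.

3α^2 + 4α + 3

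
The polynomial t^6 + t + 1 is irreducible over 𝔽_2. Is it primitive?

Write f(t) = t^6 + t + 1.
|GF(2^6)^×| = 2^6 − 1 = 63. Prime factorization: 63 = 3^2·7.
f is primitive ⇔ t has order 63 in GF(2)[t]/(f), i.e. t^(63/q) ≠ 1 for each prime q | 63.
t^(21) mod f = t^5 + t^4 + t^3 + t + 1.
t^(9) mod f = t^4 + t^3.
None equal 1, so t has full order 63; f is primitive.

Yes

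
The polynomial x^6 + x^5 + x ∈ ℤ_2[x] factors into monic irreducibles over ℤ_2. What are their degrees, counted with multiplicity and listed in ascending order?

1, 2, 3

Write g(x) = x^6 + x^5 + x.
Roots in ℤ_2: g(0) = 0 → root; g(1) = 1.
Linear factors from roots: (x).
Complete factorization: g(x) = (x)·(x^2 + x + 1)·(x^3 + x + 1).
Factor degrees with multiplicity: 1 + 2 + 3 = 6.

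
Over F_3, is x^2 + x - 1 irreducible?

Write P(x) = x^2 + x - 1.
Check for roots in F_3: P(0) = 2; P(1) = 1; P(2) = 2.
No roots. A degree-2 polynomial over a field with no linear factor is irreducible.

Yes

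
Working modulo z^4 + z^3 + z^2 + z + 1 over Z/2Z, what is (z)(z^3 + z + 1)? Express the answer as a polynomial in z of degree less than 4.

z^3 + 1

Multiply in Z/2Z[z]: (z)·(z^3 + z + 1) = z^4 + z^2 + z.
Reduce using z^4 ≡ z^3 + z^2 + z + 1 (mod z^4 + z^3 + z^2 + z + 1).
Reduced: z^3 + 1.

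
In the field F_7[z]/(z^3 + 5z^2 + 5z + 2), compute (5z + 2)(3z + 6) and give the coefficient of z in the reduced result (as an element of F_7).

1

Multiply in F_7[z]: (5z + 2)·(3z + 6) = z^2 + z + 5.
Reduced: z^2 + z + 5.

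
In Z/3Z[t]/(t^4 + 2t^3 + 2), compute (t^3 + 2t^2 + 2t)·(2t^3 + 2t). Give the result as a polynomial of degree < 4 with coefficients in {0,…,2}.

Multiply in Z/3Z[t]: (t^3 + 2t^2 + 2t)·(2t^3 + 2t) = 2t^6 + t^5 + t^3 + t^2.
Reduce using t^4 ≡ t^3 + 1 (mod t^4 + 2t^3 + 2).
Reduced: t^3.

t^3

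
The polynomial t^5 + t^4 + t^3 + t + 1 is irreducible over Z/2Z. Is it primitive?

Yes

Write f(t) = t^5 + t^4 + t^3 + t + 1.
|GF(2^5)^×| = 2^5 − 1 = 31. Prime factorization: 31 = 31.
f is primitive ⇔ t has order 31 in GF(2)[t]/(f), i.e. t^(31/q) ≠ 1 for each prime q | 31.
t^(1) mod f = t.
None equal 1, so t has full order 31; f is primitive.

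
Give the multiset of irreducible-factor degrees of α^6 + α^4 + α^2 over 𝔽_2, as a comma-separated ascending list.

Write g(α) = α^6 + α^4 + α^2.
Roots in 𝔽_2: g(0) = 0 → root; g(1) = 1.
Linear factors from roots: (α).
Complete factorization: g(α) = (α)^2·(α^2 + α + 1)^2.
Factor degrees with multiplicity: 1 + 1 + 2 + 2 = 6.

1, 1, 2, 2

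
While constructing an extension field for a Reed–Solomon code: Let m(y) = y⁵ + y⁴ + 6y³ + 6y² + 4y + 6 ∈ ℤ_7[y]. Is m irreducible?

No

Check for roots in ℤ_7: m(0) = 6; m(1) = 3; m(2) = 1; m(3) = 5; m(4) = 4; m(5) = 0 → root; m(6) = 2.
m(5) = 0, so (y − 5) divides m(y); m is reducible.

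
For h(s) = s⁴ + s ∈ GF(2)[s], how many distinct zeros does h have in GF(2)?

Evaluate at each of the 2 elements of GF(2):
h(0) = 0 → root; h(1) = 0 → root.
Roots: {0, 1}.

2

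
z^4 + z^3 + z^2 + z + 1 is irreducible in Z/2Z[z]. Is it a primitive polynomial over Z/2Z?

No

Write f(z) = z^4 + z^3 + z^2 + z + 1.
|GF(2^4)^×| = 2^4 − 1 = 15. Prime factorization: 15 = 3·5.
f is primitive ⇔ z has order 15 in GF(2)[z]/(f), i.e. z^(15/q) ≠ 1 for each prime q | 15.
z^(5) mod f = 1
z^(3) mod f = z^3.
Since z^(5) = 1, the order of z divides 5 < 15; not primitive.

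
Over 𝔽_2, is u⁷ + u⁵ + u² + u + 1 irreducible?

Write g(u) = u⁷ + u⁵ + u² + u + 1.
Check for roots in 𝔽_2: g(0) = 1; g(1) = 1.
No roots, so no linear factors.
Monic irreducibles of degree 2 over GF(2): u² + u + 1.
None of them divide g (all give nonzero remainder).
Monic irreducibles of degree 3 over GF(2): u³ + u + 1, u³ + u² + 1.
None of them divide g (all give nonzero remainder).
No irreducible factor of degree ≤ 3 exists, so g is irreducible over GF(2).

Yes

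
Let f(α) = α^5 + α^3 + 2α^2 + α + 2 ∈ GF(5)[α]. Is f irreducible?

Yes

Check for roots in GF(5): f(0) = 2; f(1) = 2; f(2) = 2; f(3) = 3; f(4) = 1.
No roots, so no linear factors.
Degree-2 irreducible divisors: test the 10 monic irreducibles of degree 2 over GF(5).
None of them divide f (all give nonzero remainder).
No irreducible factor of degree ≤ 2 exists, so f is irreducible over GF(5).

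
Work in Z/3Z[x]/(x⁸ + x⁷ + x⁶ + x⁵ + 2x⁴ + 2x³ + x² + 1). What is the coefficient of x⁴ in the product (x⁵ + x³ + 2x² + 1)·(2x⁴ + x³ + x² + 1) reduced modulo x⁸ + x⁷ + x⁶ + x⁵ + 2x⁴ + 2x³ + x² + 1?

2

Multiply in Z/3Z[x]: (x⁵ + x³ + 2x² + 1)·(2x⁴ + x³ + x² + 1) = 2x⁹ + x⁸ + 2x⁶ + x⁵ + x⁴ + 2x³ + 1.
Reduce using x⁸ ≡ 2x⁷ + 2x⁶ + 2x⁵ + x⁴ + x³ + 2x² + 2 (mod x⁸ + x⁷ + x⁶ + x⁵ + 2x⁴ + 2x³ + x² + 1).
Reduced: 2x⁷ + x⁶ + x⁵ + 2x⁴ + 2x³ + x² + x + 2.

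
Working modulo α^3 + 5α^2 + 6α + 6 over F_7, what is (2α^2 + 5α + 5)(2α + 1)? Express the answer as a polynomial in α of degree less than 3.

Multiply in F_7[α]: (2α^2 + 5α + 5)·(2α + 1) = 4α^3 + 5α^2 + α + 5.
Reduce using α^3 ≡ 2α^2 + α + 1 (mod α^3 + 5α^2 + 6α + 6).
Reduced: 6α^2 + 5α + 2.

6α^2 + 5α + 2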